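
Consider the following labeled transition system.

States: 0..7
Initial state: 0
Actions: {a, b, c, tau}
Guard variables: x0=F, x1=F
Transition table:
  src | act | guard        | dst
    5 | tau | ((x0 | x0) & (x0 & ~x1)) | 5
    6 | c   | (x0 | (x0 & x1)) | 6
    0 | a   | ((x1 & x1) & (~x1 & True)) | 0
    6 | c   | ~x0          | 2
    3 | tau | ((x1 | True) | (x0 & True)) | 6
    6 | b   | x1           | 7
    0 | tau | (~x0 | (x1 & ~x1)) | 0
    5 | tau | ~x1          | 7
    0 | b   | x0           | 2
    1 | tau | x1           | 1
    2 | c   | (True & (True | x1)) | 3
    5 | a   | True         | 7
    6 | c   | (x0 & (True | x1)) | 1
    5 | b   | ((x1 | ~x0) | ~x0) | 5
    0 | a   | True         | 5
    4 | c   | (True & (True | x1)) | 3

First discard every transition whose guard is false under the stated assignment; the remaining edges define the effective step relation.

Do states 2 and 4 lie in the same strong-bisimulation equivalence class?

Answer: BISIMILAR

Analysis:
Bisimulation quotient by refinement:
  P[0] = {{0,1,2,3,4,5,6,7}}
  P[1] = {{0},{1,7},{2,4,6},{3},{5}}
  P[2] = {{0},{1,7},{2,4},{3},{5},{6}}
6 equivalence class(es) (converged in 3)
2∈{2,4}, 4∈{2,4}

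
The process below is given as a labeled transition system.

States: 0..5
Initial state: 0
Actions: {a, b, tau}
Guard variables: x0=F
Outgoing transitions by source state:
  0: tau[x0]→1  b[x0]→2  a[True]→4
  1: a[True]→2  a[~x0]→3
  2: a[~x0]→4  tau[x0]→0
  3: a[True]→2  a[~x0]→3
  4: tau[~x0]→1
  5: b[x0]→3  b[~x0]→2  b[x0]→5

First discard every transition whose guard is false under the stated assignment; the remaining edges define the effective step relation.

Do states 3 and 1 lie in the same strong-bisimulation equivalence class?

Answer: BISIMILAR

Trace:
Bisimulation quotient by refinement:
  π0 = {{0,1,2,3,4,5}}
  π1 = {{0,1,2,3},{4},{5}}
  π2 = {{0,2},{1,3},{4},{5}}
4 equivalence class(es) (converged in 3)
3∈{1,3}, 1∈{1,3}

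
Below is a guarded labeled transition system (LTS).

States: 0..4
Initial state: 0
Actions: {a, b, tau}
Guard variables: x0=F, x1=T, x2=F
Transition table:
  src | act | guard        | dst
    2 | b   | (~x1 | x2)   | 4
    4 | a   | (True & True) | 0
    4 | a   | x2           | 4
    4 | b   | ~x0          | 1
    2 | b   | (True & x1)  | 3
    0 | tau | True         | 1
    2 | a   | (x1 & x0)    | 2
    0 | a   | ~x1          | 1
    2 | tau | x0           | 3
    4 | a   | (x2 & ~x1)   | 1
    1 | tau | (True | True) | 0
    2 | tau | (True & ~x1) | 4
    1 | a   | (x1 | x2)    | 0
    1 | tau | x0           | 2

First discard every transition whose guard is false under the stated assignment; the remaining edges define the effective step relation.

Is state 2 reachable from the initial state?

Answer: UNREACHABLE

Analysis:
6 transition(s) survive guard evaluation.
L0 = {0}
L1 = {1}  total {0,1}
Reach set: {0,1}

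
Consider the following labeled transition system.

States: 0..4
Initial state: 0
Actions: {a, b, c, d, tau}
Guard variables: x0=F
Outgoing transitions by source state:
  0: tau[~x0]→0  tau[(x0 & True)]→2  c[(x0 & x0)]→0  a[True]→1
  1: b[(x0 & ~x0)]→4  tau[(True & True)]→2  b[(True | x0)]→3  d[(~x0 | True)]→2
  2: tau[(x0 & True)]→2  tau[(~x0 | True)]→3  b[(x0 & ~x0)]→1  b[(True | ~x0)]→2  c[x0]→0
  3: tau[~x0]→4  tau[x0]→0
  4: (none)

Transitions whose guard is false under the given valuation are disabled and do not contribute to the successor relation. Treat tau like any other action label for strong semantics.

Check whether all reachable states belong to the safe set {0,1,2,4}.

Safe = {0,1,2,4}
Reachable = {0,1,2,3,4}
  0: ok
  1: ok
  2: ok
  3: VIOLATES
  4: ok
counterexample path to 3: a·b

Answer: INVARIANT VIOLATED at state 3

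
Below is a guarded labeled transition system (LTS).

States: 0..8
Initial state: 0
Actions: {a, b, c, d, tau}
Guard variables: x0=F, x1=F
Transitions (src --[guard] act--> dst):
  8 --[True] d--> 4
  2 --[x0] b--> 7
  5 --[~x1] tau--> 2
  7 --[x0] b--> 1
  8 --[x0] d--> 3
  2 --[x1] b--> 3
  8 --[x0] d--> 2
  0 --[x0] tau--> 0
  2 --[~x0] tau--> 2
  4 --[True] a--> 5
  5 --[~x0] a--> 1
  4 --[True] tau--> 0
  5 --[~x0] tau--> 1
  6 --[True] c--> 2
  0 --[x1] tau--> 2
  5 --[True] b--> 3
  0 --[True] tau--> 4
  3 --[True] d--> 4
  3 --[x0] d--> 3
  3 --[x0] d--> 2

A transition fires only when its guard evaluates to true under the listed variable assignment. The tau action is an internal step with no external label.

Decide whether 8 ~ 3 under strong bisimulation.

Answer: BISIMILAR

Trace:
Refine partition for ~:
  π0 = {{0,1,2,3,4,5,6,7,8}}
  π1 = {{0,2},{1,7},{3,8},{4},{5},{6}}
  π2 = {{0},{1,7},{2},{3,8},{4},{5},{6}}
7 equivalence class(es) (converged in 3)
8∈{3,8}, 3∈{3,8}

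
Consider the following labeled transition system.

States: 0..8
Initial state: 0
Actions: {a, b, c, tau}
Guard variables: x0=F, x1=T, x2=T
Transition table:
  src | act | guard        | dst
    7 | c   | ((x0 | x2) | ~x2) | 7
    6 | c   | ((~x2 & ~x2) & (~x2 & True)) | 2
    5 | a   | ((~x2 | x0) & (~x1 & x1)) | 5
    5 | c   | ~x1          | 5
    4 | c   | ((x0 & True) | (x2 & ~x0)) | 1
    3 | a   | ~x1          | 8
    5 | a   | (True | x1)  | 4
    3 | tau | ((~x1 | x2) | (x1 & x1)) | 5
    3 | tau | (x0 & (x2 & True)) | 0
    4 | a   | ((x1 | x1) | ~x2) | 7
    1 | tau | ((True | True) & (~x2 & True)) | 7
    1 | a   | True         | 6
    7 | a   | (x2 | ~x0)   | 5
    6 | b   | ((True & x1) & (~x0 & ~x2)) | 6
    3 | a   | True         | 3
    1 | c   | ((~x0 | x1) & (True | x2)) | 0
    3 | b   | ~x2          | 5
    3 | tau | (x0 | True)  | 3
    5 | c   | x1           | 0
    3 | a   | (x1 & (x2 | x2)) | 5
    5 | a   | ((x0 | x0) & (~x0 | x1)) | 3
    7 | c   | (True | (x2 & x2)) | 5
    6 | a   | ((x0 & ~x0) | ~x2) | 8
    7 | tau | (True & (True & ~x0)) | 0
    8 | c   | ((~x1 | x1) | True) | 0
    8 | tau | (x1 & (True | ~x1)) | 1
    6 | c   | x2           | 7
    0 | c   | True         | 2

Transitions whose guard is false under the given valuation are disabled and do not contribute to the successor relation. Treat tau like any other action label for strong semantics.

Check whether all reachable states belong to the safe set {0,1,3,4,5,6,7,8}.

Inv-set: {0,1,3,4,5,6,7,8}
Reach set: {0,2}
  0: ok
  2: outside
witness against invariant: c → 2

Answer: INVARIANT VIOLATED at state 2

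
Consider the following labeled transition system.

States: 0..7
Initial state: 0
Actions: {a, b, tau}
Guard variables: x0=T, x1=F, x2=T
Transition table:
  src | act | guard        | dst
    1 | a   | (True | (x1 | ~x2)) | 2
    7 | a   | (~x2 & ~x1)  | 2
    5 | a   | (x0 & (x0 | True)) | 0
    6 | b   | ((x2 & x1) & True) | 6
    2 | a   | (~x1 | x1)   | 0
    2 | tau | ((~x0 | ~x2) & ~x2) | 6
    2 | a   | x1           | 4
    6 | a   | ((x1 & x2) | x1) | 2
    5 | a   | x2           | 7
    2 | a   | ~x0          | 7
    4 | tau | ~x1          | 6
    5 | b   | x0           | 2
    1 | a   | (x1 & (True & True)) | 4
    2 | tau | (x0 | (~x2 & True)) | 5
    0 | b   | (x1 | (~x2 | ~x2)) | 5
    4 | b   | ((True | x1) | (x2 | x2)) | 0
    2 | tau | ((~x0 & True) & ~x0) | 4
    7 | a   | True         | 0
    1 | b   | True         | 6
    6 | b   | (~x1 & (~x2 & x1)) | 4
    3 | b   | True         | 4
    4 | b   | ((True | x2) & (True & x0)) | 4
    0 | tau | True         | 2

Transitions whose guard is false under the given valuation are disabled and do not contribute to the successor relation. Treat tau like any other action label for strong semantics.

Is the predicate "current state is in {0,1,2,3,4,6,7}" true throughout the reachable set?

Answer: INVARIANT VIOLATED at state 5

Trace:
Inv-set: {0,1,2,3,4,6,7}
Reach set: {0,2,5,7}
  0: safe
  2: safe
  5: VIOLATES
  7: safe
witness against invariant: tau·tau → 5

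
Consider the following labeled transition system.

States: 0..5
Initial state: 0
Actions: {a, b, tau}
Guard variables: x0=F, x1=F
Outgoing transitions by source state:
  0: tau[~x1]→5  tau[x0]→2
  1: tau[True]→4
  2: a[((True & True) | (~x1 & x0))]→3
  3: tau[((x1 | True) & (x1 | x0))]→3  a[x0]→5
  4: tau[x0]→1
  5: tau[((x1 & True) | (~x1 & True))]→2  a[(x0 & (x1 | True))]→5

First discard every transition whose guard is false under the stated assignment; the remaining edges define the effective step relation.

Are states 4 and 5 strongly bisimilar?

Answer: NOT BISIMILAR

Trace:
Bisimulation quotient by refinement:
  π0 = {{0,1,2,3,4,5}}
  π1 = {{0,1,5},{2},{3,4}}
  π2 = {{0},{1},{2},{3,4},{5}}
5 equivalence class(es) (converged in 3)
4∈{3,4}, 5∈{5}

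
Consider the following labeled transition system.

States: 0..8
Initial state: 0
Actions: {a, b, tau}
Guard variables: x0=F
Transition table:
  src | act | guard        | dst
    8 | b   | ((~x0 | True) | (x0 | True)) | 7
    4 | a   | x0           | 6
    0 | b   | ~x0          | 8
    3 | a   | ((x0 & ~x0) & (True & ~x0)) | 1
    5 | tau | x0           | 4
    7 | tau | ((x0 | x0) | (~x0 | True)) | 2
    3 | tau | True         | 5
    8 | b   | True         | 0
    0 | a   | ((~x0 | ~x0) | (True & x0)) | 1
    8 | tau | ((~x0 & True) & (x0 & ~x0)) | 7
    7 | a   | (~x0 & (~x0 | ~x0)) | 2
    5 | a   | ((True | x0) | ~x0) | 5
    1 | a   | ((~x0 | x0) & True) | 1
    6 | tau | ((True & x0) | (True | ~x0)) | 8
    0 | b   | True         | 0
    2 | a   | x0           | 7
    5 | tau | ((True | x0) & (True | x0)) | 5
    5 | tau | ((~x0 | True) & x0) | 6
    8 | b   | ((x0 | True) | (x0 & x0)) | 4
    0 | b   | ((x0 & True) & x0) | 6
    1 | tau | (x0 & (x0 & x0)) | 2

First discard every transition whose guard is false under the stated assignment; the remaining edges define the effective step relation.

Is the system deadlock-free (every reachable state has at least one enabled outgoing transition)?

Reach set: {0,1,2,4,7,8}
  0: a→1  b→0  b→8  [deg 3]
  1: a→1  [deg 1]
  2: ∅  [no exit]
  4: ∅  [no exit]
  7: a→2  tau→2  [deg 2]
  8: b→0  b→4  b→7  [deg 3]
Path to 2: b·b·tau

Answer: DEADLOCK at state 2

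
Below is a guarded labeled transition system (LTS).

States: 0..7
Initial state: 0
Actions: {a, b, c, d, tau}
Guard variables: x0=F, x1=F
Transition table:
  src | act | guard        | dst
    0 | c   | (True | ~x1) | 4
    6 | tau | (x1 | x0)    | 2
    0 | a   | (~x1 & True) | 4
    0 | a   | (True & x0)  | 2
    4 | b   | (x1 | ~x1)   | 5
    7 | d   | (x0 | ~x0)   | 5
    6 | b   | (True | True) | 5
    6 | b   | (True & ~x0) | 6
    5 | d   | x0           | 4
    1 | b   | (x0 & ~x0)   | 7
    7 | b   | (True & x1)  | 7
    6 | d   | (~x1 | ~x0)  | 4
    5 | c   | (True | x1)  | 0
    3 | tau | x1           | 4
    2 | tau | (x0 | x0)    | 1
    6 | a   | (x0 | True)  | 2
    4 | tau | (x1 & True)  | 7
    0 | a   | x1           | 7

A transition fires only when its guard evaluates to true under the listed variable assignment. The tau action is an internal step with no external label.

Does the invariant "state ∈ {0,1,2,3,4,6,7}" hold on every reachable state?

Answer: INVARIANT VIOLATED at state 5

Working:
Inv-set: {0,1,2,3,4,6,7}
Reach set: {0,4,5}
  0: ✓
  4: ✓
  5: ✗ unsafe
reach 5 via c·b — violates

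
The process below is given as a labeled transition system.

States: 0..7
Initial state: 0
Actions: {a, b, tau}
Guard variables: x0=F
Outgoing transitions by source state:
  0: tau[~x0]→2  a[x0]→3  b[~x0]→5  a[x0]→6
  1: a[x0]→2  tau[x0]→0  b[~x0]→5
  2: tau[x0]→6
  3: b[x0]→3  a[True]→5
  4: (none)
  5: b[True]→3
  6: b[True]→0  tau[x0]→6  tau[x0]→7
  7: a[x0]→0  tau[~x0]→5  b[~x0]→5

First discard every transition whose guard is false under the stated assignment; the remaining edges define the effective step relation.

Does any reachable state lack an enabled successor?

Answer: DEADLOCK at state 2

Working:
Reach set: {0,2,3,5}
  0: b→5  tau→2  [deg 2]
  2: ∅  [deadlock]
  3: a→5  [deg 1]
  5: b→3  [deg 1]
witness 2: tau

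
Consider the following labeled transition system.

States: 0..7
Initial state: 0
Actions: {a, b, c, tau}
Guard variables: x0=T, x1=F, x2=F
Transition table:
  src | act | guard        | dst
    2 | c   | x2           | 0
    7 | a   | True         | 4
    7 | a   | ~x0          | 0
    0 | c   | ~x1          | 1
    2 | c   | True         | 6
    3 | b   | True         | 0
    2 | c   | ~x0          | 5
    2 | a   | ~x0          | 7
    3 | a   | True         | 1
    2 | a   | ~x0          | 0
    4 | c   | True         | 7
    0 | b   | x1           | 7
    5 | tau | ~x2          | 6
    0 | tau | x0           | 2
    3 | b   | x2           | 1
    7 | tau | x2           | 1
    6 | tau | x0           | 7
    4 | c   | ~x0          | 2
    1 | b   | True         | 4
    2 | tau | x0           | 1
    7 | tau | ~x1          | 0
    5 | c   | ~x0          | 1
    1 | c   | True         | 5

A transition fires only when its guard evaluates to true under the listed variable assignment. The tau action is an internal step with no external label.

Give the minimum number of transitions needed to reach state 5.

Answer: 2

Analysis:
BFS to 5:
  Layer 0: {0}
  Layer 1: {1,2}
  Layer 2: {4,5,6}
5 enters at depth 2; path c·c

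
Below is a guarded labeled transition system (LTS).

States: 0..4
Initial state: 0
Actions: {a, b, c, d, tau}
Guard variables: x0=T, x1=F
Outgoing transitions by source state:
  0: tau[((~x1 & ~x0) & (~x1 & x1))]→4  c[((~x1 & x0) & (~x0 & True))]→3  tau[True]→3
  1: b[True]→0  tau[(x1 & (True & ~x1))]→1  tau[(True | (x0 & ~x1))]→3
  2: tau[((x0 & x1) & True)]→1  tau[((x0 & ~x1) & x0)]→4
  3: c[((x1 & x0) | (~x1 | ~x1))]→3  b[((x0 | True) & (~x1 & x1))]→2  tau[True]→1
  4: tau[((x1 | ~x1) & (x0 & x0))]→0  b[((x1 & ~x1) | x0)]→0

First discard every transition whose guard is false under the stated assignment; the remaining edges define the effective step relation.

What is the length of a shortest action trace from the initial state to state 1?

Breadth-first toward 1:
  depth 0: {0}
  depth 1: {3}
  depth 2: {1}
depth(1)=2, e.g. tau·tau

Answer: 2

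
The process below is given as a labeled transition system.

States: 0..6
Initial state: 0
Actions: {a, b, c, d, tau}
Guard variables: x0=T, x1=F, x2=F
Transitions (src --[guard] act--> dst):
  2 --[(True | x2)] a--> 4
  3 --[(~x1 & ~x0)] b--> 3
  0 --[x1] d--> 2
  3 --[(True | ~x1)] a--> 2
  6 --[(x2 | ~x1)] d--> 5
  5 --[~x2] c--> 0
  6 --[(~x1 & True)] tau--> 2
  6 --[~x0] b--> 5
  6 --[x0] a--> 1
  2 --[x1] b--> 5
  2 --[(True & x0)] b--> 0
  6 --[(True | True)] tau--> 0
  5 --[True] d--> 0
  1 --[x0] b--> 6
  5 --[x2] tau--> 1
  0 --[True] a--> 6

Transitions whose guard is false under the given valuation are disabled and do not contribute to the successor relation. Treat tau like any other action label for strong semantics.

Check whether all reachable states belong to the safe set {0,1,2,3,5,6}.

Inv-set: {0,1,2,3,5,6}
Reachable = {0,1,2,4,5,6}
  0: ✓
  1: ✓
  2: ✓
  4: VIOLATES
  5: ✓
  6: ✓
counterexample path to 4: a·tau·a

Answer: INVARIANT VIOLATED at state 4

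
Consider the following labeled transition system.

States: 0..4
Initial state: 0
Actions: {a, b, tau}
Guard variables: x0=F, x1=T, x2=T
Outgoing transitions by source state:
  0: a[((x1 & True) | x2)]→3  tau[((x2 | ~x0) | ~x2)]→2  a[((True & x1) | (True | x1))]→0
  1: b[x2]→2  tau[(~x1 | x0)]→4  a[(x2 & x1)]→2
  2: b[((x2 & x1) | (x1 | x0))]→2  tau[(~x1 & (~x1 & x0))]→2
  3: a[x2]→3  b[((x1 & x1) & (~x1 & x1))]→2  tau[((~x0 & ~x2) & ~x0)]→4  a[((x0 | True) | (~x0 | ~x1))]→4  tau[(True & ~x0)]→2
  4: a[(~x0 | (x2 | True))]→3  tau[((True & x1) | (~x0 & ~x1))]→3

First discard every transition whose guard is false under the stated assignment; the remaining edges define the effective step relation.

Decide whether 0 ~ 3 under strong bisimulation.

Compute ~ classes (split until stable):
  π0 = {{0,1,2,3,4}}
  π1 = {{0,3,4},{1},{2}}
  π2 = {{0,3},{1},{2},{4}}
  π3 = {{0},{1},{2},{3},{4}}
5 equivalence class(es) (converged in 4)
[0]={0}  [3]={3}

Answer: NOT BISIMILAR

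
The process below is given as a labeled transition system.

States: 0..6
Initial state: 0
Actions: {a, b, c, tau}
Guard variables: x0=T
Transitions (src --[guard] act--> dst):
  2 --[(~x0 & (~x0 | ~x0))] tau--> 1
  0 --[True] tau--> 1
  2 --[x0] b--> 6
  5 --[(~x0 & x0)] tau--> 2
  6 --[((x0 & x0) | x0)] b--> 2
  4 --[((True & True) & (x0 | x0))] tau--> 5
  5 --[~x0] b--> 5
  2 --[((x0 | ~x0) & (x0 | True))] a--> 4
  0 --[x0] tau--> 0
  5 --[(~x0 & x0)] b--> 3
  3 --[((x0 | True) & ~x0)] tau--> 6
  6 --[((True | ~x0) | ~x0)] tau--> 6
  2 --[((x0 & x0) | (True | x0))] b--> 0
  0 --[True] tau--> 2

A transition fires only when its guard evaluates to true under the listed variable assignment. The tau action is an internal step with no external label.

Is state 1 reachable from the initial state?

Answer: REACHABLE

Analysis:
9 transition(s) survive guard evaluation.
L0 = {0}
L1 = {1,2}  now seen {0,1,2}
L2 = {4,6}  now seen {0,1,2,4,6}
L3 = {5}  now seen {0,1,2,4,5,6}
Reach set: {0,1,2,4,5,6}
trace reaching 1: tau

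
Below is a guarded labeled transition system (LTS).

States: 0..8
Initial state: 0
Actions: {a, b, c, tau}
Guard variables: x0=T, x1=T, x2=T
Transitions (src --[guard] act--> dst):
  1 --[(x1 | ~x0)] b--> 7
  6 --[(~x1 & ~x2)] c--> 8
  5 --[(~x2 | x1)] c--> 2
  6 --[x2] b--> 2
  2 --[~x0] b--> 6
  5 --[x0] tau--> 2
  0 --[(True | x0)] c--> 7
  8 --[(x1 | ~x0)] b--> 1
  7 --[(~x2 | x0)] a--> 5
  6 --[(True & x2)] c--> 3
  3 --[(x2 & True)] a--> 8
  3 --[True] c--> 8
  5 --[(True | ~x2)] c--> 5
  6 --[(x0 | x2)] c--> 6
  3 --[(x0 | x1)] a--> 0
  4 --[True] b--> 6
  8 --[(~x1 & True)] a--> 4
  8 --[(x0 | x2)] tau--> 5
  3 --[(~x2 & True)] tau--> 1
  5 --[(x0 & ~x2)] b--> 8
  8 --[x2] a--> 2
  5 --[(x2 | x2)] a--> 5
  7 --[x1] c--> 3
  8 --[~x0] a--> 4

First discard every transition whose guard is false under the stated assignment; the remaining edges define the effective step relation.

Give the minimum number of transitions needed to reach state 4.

Answer: UNREACHABLE

Working:
Breadth-first toward 4:
  depth 0: {0}
  depth 1: {7}
  depth 2: {3,5}
  depth 3: {2,8}
  depth 4: {1}
4 never appears.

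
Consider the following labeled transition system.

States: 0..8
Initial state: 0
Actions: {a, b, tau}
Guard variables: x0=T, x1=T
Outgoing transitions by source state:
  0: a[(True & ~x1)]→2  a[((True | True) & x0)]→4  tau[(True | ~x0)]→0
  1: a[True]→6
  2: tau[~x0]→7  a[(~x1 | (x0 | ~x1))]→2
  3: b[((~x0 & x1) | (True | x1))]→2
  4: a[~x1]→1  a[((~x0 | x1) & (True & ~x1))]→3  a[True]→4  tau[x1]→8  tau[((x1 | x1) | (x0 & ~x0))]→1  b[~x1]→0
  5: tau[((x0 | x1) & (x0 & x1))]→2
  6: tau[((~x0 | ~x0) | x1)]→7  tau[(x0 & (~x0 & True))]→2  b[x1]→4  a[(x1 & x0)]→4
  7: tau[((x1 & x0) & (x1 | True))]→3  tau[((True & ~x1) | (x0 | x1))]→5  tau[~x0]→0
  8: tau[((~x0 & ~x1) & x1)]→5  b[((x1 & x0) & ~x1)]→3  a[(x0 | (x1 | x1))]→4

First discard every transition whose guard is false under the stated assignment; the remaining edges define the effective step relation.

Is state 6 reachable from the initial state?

Answer: REACHABLE

Working:
15 transition(s) survive guard evaluation.
Layer 0: {0}
Layer 1: {4}  cumulative {0,4}
Layer 2: {1,8}  cumulative {0,1,4,8}
Layer 3: {6}  cumulative {0,1,4,6,8}
Layer 4: {7}  cumulative {0,1,4,6,7,8}
Layer 5: {3,5}  cumulative {0,1,3,4,5,6,7,8}
Layer 6: {2}  cumulative {0,1,2,3,4,5,6,7,8}
R = {0,1,2,3,4,5,6,7,8}
witness 6: a·tau·a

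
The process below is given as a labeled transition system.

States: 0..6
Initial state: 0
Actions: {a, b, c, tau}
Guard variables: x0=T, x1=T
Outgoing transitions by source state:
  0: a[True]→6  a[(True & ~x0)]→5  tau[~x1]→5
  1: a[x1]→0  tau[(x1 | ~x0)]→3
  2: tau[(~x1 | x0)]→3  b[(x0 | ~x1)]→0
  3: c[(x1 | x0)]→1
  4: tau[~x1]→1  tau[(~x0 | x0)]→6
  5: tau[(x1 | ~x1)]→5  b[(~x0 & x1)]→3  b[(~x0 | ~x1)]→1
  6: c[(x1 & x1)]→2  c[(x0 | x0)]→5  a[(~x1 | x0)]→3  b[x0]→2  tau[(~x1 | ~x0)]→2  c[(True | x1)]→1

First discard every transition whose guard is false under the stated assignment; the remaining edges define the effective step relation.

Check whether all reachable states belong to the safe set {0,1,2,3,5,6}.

Safe = {0,1,2,3,5,6}
R = {0,1,2,3,5,6}
  0: ok
  1: ok
  2: ok
  3: ok
  5: ok
  6: ok

Answer: INVARIANT HOLDS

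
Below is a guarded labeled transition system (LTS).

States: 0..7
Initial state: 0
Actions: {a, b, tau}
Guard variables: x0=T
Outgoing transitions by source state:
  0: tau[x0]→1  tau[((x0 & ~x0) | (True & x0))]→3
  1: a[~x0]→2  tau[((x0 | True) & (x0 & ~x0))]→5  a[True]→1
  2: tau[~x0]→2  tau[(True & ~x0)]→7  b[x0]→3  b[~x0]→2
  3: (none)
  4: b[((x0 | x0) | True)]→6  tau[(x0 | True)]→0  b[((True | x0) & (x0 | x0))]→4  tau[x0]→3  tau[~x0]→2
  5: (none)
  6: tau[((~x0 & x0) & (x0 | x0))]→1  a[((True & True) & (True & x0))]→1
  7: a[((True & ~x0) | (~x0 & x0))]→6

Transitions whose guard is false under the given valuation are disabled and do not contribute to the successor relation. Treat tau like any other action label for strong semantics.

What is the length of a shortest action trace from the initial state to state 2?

Answer: UNREACHABLE

Trace:
Layered search for 2:
  Layer 0: {0}
  Layer 1: {1,3}
2 never appears.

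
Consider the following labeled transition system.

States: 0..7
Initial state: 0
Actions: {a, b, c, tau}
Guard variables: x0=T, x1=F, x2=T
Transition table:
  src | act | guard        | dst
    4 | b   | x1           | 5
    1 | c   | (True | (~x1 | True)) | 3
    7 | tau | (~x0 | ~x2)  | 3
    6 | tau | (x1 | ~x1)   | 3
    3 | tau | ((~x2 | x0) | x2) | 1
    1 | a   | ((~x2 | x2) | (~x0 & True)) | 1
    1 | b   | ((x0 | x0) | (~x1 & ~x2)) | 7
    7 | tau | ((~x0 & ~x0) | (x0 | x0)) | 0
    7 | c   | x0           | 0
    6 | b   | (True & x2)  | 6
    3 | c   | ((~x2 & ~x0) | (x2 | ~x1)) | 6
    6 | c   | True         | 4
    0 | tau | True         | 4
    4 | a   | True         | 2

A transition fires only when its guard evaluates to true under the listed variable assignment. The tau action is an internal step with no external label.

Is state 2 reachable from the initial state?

Guard filter leaves 12 enabled edge(s).
depth 0: {0}
depth 1: {4}  cumulative {0,4}
depth 2: {2}  cumulative {0,2,4}
R = {0,2,4}
witness 2: tau·a

Answer: REACHABLE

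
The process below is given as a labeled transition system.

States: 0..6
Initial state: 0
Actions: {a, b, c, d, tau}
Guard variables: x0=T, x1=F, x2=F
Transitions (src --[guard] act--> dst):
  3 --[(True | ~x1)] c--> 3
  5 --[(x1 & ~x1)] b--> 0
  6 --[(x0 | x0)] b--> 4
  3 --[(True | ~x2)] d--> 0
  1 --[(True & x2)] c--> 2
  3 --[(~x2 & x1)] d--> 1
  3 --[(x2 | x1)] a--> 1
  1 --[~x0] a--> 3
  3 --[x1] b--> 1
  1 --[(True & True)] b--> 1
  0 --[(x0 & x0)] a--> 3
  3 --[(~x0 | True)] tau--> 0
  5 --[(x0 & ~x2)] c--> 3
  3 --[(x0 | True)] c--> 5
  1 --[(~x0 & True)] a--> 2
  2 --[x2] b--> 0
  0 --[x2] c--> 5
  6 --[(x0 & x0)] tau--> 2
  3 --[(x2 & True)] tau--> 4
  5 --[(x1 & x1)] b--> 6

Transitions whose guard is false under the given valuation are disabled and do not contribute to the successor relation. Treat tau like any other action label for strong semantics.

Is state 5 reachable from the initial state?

Answer: REACHABLE

Trace:
After dropping false guards: 9 live edges.
Layer 0: {0}
Layer 1: {3}  cumulative {0,3}
Layer 2: {5}  cumulative {0,3,5}
R = {0,3,5}
Path to 5: a·c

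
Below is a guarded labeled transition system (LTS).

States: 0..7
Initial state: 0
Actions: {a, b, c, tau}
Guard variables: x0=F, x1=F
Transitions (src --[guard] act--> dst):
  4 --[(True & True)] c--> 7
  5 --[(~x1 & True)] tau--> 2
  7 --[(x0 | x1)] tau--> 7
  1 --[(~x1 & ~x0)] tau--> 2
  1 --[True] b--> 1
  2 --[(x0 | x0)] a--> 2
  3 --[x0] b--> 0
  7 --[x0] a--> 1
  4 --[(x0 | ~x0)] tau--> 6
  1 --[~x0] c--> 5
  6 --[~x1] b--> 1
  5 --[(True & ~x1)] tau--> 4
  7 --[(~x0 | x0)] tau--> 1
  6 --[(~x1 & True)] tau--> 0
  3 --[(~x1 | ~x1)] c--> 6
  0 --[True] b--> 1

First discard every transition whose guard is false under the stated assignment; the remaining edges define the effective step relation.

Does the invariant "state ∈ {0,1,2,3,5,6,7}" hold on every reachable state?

Answer: INVARIANT VIOLATED at state 4

Working:
Inv-set: {0,1,2,3,5,6,7}
Reach set: {0,1,2,4,5,6,7}
  0: ✓
  1: ✓
  2: ✓
  4: outside
  5: ✓
  6: ✓
  7: ✓
witness against invariant: b·c·tau → 4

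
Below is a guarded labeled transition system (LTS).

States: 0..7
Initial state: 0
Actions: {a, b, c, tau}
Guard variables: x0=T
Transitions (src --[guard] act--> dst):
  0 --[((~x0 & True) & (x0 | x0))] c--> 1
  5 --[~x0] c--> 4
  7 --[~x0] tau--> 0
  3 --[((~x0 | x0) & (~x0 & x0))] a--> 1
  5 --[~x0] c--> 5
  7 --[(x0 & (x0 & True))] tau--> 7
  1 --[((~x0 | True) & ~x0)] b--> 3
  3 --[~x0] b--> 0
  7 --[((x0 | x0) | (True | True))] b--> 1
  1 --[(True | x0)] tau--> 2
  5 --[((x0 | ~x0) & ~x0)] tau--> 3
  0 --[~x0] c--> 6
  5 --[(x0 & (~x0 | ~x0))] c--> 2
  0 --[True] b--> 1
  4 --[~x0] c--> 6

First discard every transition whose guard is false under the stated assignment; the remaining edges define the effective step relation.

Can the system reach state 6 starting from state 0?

Answer: UNREACHABLE

Trace:
4 transition(s) survive guard evaluation.
depth 0: {0}
depth 1: {1}  now seen {0,1}
depth 2: {2}  now seen {0,1,2}
Reach set: {0,1,2}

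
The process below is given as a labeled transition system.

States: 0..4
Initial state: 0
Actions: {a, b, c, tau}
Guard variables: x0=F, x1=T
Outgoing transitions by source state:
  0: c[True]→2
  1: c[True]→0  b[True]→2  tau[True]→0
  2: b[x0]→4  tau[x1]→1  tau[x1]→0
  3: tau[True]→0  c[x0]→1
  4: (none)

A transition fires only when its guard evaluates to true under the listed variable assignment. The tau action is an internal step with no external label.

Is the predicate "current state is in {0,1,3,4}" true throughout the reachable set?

Answer: INVARIANT VIOLATED at state 2

Analysis:
Allowed set {0,1,3,4}
R = {0,1,2}
  0: ok
  1: ok
  2: VIOLATES
witness against invariant: c → 2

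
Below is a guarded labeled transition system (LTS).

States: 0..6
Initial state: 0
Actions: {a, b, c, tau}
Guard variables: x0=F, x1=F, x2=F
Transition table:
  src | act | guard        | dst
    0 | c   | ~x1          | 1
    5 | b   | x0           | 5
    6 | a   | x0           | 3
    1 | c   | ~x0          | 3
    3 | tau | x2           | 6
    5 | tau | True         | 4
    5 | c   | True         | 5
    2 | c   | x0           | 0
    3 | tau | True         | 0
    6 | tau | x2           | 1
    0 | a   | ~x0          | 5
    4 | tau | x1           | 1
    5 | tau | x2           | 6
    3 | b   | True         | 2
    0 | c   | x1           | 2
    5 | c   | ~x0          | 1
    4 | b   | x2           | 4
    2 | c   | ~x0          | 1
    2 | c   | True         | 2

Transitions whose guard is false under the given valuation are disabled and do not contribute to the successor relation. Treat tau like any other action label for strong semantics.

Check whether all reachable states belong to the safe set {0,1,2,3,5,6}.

Allowed set {0,1,2,3,5,6}
R = {0,1,2,3,4,5}
  0: ✓
  1: ✓
  2: ✓
  3: ✓
  4: VIOLATES
  5: ✓
counterexample path to 4: a·tau

Answer: INVARIANT VIOLATED at state 4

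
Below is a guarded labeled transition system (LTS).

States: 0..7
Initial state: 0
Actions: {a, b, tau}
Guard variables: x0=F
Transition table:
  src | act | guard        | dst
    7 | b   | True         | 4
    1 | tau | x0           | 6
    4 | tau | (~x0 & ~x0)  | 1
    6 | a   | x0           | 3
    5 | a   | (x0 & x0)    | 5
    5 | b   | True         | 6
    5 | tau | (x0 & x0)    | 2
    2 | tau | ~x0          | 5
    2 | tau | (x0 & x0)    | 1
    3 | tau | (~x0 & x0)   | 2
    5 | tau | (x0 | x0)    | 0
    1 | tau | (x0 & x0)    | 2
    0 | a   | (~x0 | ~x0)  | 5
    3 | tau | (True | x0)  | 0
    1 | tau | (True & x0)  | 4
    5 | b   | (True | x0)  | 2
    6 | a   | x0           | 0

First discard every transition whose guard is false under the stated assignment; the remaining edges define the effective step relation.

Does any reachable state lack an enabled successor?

Answer: DEADLOCK at state 6

Analysis:
Reachable = {0,2,5,6}
  0: a→5  [1 out]
  2: tau→5  [1 out]
  5: b→2  b→6  [2 out]
  6: ∅  [deadlock]
Path to 6: a·b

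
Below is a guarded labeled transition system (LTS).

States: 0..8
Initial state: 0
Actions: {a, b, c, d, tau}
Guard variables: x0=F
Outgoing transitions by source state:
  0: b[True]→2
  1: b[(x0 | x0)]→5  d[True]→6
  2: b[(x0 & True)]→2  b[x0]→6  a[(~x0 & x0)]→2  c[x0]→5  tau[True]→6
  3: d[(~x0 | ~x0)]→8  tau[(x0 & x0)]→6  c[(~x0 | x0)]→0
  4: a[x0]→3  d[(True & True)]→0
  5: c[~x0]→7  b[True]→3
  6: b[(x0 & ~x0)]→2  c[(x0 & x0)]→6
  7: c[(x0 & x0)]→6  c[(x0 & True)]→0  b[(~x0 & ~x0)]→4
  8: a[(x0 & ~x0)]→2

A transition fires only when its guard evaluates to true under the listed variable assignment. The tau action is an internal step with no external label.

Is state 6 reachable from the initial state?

Answer: REACHABLE

Working:
9 transition(s) survive guard evaluation.
Layer 0: {0}
Layer 1: {2}  cumulative {0,2}
Layer 2: {6}  cumulative {0,2,6}
R = {0,2,6}
trace reaching 6: b·tau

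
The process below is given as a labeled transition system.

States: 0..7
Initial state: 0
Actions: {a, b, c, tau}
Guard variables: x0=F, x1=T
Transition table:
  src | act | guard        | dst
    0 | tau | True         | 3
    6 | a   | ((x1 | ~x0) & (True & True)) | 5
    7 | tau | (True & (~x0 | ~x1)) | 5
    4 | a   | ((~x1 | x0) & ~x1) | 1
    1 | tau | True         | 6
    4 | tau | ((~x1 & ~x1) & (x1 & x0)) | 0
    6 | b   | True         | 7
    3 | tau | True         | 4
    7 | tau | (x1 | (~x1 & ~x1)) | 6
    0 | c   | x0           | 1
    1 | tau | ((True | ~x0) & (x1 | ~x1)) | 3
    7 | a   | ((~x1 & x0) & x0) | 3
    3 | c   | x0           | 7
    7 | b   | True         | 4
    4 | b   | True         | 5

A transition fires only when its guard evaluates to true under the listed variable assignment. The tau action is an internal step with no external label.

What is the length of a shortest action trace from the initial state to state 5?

Answer: 3

Working:
BFS to 5:
  Layer 0: {0}
  Layer 1: {3}
  Layer 2: {4}
  Layer 3: {5}
5 enters at depth 3; path tau·tau·b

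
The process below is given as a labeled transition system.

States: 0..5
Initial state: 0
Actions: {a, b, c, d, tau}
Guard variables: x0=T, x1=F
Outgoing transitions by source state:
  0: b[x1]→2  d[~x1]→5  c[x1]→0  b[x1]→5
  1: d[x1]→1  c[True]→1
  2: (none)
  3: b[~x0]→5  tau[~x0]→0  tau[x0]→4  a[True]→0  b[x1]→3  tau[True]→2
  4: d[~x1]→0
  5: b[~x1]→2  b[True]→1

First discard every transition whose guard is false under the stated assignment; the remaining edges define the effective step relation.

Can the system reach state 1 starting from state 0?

8 transition(s) survive guard evaluation.
L0 = {0}
L1 = {5}  cumulative {0,5}
L2 = {1,2}  cumulative {0,1,2,5}
R = {0,1,2,5}
witness 1: d·b

Answer: REACHABLE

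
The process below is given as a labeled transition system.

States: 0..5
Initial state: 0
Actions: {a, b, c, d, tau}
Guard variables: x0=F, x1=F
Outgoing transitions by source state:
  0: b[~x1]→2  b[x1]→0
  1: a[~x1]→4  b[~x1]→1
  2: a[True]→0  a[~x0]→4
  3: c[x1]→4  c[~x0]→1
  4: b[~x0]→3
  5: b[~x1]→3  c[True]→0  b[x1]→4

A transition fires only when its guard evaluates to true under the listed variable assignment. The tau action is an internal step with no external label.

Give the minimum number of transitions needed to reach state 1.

Breadth-first toward 1:
  Layer 0: {0}
  Layer 1: {2}
  Layer 2: {4}
  Layer 3: {3}
  Layer 4: {1}
depth(1)=4, e.g. b·a·b·c

Answer: 4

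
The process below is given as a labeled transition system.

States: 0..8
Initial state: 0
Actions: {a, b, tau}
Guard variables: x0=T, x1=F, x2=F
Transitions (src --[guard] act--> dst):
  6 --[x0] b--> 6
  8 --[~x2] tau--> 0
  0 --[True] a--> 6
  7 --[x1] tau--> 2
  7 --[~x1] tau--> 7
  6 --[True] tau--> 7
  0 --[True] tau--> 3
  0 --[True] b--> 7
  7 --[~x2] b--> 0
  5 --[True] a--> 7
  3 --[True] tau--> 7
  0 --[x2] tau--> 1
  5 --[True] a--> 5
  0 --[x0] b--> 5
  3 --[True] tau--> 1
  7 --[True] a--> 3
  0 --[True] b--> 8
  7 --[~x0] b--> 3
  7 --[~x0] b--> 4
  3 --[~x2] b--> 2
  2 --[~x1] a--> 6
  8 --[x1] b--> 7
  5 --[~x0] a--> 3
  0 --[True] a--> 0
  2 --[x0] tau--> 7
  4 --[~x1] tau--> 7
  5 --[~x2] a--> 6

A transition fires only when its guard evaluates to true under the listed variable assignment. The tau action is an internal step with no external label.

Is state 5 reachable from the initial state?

Answer: REACHABLE

Working:
21 transition(s) survive guard evaluation.
Layer 0: {0}
Layer 1: {3,5,6,7,8}  total {0,3,5,6,7,8}
Layer 2: {1,2}  total {0,1,2,3,5,6,7,8}
Reach set: {0,1,2,3,5,6,7,8}
witness 5: b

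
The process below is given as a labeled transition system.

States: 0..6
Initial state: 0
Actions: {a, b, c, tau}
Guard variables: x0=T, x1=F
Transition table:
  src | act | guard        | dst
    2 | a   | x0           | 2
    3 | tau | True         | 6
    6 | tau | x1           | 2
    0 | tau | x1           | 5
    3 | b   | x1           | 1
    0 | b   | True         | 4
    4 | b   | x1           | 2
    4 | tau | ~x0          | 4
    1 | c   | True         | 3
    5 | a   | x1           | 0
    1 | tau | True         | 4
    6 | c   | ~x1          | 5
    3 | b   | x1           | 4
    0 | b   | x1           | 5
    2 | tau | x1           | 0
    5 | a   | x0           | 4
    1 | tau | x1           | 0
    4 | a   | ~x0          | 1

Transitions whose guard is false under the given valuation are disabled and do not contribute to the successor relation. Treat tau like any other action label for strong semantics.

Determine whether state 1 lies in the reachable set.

Answer: UNREACHABLE

Working:
After dropping false guards: 7 live edges.
L0 = {0}
L1 = {4}  cumulative {0,4}
R = {0,4}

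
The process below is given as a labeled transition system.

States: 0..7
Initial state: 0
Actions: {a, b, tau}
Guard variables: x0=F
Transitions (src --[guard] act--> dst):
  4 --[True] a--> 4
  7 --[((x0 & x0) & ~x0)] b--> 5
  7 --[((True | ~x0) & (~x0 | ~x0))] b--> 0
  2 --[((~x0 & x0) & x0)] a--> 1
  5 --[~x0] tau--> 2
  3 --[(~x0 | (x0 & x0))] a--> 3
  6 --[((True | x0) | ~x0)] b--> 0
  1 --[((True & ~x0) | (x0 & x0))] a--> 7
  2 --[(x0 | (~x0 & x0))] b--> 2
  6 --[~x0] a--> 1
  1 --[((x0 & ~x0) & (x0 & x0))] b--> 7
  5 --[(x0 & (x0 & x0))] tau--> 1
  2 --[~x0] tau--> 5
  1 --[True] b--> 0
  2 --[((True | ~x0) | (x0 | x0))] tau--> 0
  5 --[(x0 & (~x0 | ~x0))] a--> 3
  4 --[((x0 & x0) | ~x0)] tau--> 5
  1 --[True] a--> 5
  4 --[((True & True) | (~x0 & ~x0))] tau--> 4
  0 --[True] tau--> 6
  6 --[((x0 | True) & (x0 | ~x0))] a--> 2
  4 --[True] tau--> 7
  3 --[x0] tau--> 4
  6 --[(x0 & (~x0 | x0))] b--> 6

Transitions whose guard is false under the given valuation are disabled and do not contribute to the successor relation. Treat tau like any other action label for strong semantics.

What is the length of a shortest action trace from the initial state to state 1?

BFS to 1:
  Layer 0: {0}
  Layer 1: {6}
  Layer 2: {1,2}
first hit 1 at d=2 via tau·a

Answer: 2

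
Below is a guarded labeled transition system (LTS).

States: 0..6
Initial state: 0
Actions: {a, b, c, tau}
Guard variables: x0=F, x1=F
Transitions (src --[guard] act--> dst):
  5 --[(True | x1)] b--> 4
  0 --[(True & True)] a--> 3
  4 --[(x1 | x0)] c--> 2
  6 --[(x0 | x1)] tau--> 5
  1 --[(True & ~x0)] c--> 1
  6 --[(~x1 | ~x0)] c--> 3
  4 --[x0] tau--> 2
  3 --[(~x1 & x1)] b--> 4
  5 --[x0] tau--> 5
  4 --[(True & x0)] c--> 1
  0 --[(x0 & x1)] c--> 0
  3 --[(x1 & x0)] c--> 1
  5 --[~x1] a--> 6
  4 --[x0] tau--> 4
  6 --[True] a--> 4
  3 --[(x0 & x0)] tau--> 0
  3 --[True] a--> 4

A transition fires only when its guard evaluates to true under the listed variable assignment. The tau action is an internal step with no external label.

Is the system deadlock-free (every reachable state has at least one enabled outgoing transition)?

Reachable = {0,3,4}
  0: a→3  [1 out]
  3: a→4  [1 out]
  4: ∅  [STUCK]
trace reaching 4: a·a

Answer: DEADLOCK at state 4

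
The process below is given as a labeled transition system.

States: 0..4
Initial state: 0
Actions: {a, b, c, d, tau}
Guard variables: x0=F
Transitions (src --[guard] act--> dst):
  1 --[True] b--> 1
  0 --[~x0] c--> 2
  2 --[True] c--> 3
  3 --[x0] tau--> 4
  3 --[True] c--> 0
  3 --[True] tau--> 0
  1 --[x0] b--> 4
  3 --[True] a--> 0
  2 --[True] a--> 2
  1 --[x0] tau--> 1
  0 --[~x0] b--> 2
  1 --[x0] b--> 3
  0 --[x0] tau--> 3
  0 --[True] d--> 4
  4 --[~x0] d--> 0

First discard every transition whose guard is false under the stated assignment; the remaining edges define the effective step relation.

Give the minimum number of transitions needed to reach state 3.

Answer: 2

Working:
Layered search for 3:
  depth 0: {0}
  depth 1: {2,4}
  depth 2: {3}
3 enters at depth 2; path b·c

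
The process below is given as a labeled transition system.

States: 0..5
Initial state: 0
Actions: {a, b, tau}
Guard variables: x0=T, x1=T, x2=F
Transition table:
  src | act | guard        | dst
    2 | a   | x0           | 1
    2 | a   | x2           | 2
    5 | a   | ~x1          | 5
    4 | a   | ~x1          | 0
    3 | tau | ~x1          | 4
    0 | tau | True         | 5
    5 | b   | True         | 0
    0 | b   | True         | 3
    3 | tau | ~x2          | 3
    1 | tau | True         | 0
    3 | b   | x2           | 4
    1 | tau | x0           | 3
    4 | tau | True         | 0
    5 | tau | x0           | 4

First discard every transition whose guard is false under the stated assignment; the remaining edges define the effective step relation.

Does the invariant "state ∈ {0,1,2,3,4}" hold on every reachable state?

Answer: INVARIANT VIOLATED at state 5

Working:
Inv-set: {0,1,2,3,4}
Reachable = {0,3,4,5}
  0: ✓
  3: ✓
  4: ✓
  5: ✗ unsafe
reach 5 via tau — violates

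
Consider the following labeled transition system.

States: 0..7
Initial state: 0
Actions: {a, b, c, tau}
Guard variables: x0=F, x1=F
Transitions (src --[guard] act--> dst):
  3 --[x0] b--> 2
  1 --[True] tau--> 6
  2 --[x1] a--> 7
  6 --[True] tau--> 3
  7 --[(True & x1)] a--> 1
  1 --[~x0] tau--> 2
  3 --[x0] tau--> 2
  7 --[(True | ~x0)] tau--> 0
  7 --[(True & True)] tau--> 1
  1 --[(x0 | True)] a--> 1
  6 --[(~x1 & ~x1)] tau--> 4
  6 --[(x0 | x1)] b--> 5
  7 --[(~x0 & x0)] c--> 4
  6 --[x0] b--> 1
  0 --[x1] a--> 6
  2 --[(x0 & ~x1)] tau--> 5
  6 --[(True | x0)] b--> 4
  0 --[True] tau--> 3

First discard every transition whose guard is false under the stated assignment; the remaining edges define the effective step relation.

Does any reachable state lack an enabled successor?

Answer: DEADLOCK at state 3

Trace:
Reachable = {0,3}
  0: tau→3  [deg 1]
  3: ∅  [deadlock]
trace reaching 3: tau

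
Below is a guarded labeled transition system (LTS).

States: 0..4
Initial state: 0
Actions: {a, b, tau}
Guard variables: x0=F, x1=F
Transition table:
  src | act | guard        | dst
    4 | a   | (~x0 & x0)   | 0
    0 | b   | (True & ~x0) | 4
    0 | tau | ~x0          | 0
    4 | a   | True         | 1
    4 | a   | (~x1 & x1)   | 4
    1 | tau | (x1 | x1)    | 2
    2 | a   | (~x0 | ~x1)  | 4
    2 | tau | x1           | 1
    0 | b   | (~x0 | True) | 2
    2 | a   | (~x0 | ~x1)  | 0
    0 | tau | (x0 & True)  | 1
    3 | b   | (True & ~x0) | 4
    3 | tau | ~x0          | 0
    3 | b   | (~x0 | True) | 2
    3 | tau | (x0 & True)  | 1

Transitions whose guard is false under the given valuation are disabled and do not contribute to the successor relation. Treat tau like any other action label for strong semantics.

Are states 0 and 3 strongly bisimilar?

Bisimulation quotient by refinement:
  round 0: {{0,1,2,3,4}}
  round 1: {{0,3},{1},{2,4}}
  round 2: {{0,3},{1},{2},{4}}
stable after 3 split(s): 4 block(s)
0∈{0,3}, 3∈{0,3}

Answer: BISIMILAR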